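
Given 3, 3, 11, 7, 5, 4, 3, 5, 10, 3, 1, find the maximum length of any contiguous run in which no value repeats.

add 3: [3] len 1
add 3 (repeat 3, move left end past it): [3] len 1
add 11: [3, 11] len 2
add 7: [3, 11, 7] len 3
add 5: [3, 11, 7, 5] len 4
add 4: [3, 11, 7, 5, 4] len 5
add 3 (repeat 3, move left end past it): [11, 7, 5, 4, 3] len 5
add 5 (repeat 5, move left end past it): [4, 3, 5] len 3
add 10: [4, 3, 5, 10] len 4
add 3 (repeat 3, move left end past it): [5, 10, 3] len 3
add 1: [5, 10, 3, 1] len 4
Longest all-distinct length: 5.

5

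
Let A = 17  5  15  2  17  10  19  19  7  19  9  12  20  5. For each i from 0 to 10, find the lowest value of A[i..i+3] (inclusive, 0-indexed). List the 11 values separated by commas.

17 5 15 2 → min 2
5 15 2 17 → min 2
15 2 17 10 → min 2
2 17 10 19 → min 2
17 10 19 19 → min 10
10 19 19 7 → min 7
19 19 7 19 → min 7
19 7 19 9 → min 7
7 19 9 12 → min 7
19 9 12 20 → min 9
9 12 20 5 → min 5

2, 2, 2, 2, 10, 7, 7, 7, 7, 9, 5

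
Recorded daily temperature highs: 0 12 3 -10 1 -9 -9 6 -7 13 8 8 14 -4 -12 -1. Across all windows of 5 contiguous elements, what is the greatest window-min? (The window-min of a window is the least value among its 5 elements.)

-4

[0, 12, 3, -10, 1] → min -10
[12, 3, -10, 1, -9] → min -10
[3, -10, 1, -9, -9] → min -10
[-10, 1, -9, -9, 6] → min -10
[1, -9, -9, 6, -7] → min -9
[-9, -9, 6, -7, 13] → min -9
[-9, 6, -7, 13, 8] → min -9
[6, -7, 13, 8, 8] → min -7
[-7, 13, 8, 8, 14] → min -7
[13, 8, 8, 14, -4] → min -4
[8, 8, 14, -4, -12] → min -12
[8, 14, -4, -12, -1] → min -12
Greatest of these is -4.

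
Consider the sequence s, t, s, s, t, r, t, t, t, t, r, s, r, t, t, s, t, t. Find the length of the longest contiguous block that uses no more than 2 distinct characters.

add s: window [s] (1 distinct), len 1
add t: window [s, t] (2 distinct), len 2
add s: window [s, t, s] (2 distinct), len 3
add s: window [s, t, s, s] (2 distinct), len 4
add t: window [s, t, s, s, t] (2 distinct), len 5
add r: window [t, r] (2 distinct), len 2
add t: window [t, r, t] (2 distinct), len 3
add t: window [t, r, t, t] (2 distinct), len 4
add t: window [t, r, t, t, t] (2 distinct), len 5
add t: window [t, r, t, t, t, t] (2 distinct), len 6
add r: window [t, r, t, t, t, t, r] (2 distinct), len 7
add s: window [r, s] (2 distinct), len 2
add r: window [r, s, r] (2 distinct), len 3
add t: window [r, t] (2 distinct), len 2
add t: window [r, t, t] (2 distinct), len 3
add s: window [t, t, s] (2 distinct), len 3
add t: window [t, t, s, t] (2 distinct), len 4
add t: window [t, t, s, t, t] (2 distinct), len 5
Longest length with ≤2 distinct: 7.

7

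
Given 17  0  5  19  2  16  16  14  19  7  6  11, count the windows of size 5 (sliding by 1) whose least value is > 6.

17 0 5 19 2 → min 0
0 5 19 2 16 → min 0
5 19 2 16 16 → min 2
19 2 16 16 14 → min 2
2 16 16 14 19 → min 2
16 16 14 19 7 → min 7  > 6 ✓
16 14 19 7 6 → min 6
14 19 7 6 11 → min 6
1 window satisfy the condition.

1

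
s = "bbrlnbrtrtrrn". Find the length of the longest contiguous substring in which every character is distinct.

add b: [b] len 1
add b (repeat b, move left end past it): [b] len 1
add r: [b, r] len 2
add l: [b, r, l] len 3
add n: [b, r, l, n] len 4
add b (repeat b, move left end past it): [r, l, n, b] len 4
add r (repeat r, move left end past it): [l, n, b, r] len 4
add t: [l, n, b, r, t] len 5
add r (repeat r, move left end past it): [t, r] len 2
add t (repeat t, move left end past it): [r, t] len 2
add r (repeat r, move left end past it): [t, r] len 2
add r (repeat r, move left end past it): [r] len 1
add n: [r, n] len 2
Longest all-distinct length: 5.

5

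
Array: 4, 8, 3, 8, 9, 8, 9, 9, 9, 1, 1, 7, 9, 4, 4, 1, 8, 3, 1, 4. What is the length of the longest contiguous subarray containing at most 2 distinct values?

6

[4] 1 distinct, len 1
[4, 8] 2 distinct, len 2
[8, 3] 2 distinct, len 2
[8, 3, 8] 2 distinct, len 3
[8, 9] 2 distinct, len 2
[8, 9, 8] 2 distinct, len 3
[8, 9, 8, 9] 2 distinct, len 4
[8, 9, 8, 9, 9] 2 distinct, len 5
[8, 9, 8, 9, 9, 9] 2 distinct, len 6
[9, 9, 9, 1] 2 distinct, len 4
[9, 9, 9, 1, 1] 2 distinct, len 5
[1, 1, 7] 2 distinct, len 3
[7, 9] 2 distinct, len 2
[9, 4] 2 distinct, len 2
[9, 4, 4] 2 distinct, len 3
[4, 4, 1] 2 distinct, len 3
[1, 8] 2 distinct, len 2
[8, 3] 2 distinct, len 2
[3, 1] 2 distinct, len 2
[1, 4] 2 distinct, len 2
Longest length with ≤2 distinct: 6.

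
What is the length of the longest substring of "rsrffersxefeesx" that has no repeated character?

5

add r: [r] len 1
add s: [r, s] len 2
add r (repeat r, move left end past it): [s, r] len 2
add f: [s, r, f] len 3
add f (repeat f, move left end past it): [f] len 1
add e: [f, e] len 2
add r: [f, e, r] len 3
add s: [f, e, r, s] len 4
add x: [f, e, r, s, x] len 5
add e (repeat e, move left end past it): [r, s, x, e] len 4
add f: [r, s, x, e, f] len 5
add e (repeat e, move left end past it): [f, e] len 2
add e (repeat e, move left end past it): [e] len 1
add s: [e, s] len 2
add x: [e, s, x] len 3
Longest all-distinct length: 5.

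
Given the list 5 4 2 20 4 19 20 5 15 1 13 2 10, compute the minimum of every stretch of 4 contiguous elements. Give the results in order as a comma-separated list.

(5, 4, 2, 20) → min 2
(4, 2, 20, 4) → min 2
(2, 20, 4, 19) → min 2
(20, 4, 19, 20) → min 4
(4, 19, 20, 5) → min 4
(19, 20, 5, 15) → min 5
(20, 5, 15, 1) → min 1
(5, 15, 1, 13) → min 1
(15, 1, 13, 2) → min 1
(1, 13, 2, 10) → min 1

2, 2, 2, 4, 4, 5, 1, 1, 1, 1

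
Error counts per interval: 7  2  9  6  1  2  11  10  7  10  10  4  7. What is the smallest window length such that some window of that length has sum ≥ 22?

3

add 7: running sum 7 < 22
add 2: running sum 9 < 22
add 9: running sum 18 < 22
add 6: shortest ending here [7, 2, 9, 6] sum 24, len 4
add 1: shortest ending here [7, 2, 9, 6, 1] sum 25, len 5
add 2: shortest ending here [7, 2, 9, 6, 1, 2] sum 27, len 6
add 11: shortest ending here [9, 6, 1, 2, 11] sum 29, len 5
add 10: shortest ending here [2, 11, 10] sum 23, len 3
add 7: shortest ending here [11, 10, 7] sum 28, len 3
add 10: shortest ending here [10, 7, 10] sum 27, len 3
add 10: shortest ending here [7, 10, 10] sum 27, len 3
add 4: shortest ending here [10, 10, 4] sum 24, len 3
add 7: shortest ending here [10, 10, 4, 7] sum 31, len 4
Shortest qualifying length: 3.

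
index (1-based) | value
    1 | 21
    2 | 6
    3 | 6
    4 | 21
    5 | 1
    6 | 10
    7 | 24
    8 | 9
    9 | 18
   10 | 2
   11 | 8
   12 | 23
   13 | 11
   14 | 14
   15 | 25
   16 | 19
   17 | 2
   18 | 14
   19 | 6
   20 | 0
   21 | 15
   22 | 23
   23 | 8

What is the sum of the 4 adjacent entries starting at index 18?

35

Elements at indices 18..21: 14, 6, 0, 15
sum(14, 6, 0, 15) = 35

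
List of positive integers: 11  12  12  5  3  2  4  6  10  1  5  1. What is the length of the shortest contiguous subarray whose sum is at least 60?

add 11: running sum 11 < 60
add 12: running sum 23 < 60
add 12: running sum 35 < 60
add 5: running sum 40 < 60
add 3: running sum 43 < 60
add 2: running sum 45 < 60
add 4: running sum 49 < 60
add 6: running sum 55 < 60
end 8: [11, 12, 12, 5, 3, 2, 4, 6, 10] sum 65, len 9
end 9: [11, 12, 12, 5, 3, 2, 4, 6, 10, 1] sum 66, len 10
end 10: [12, 12, 5, 3, 2, 4, 6, 10, 1, 5] sum 60, len 10
end 11: [12, 12, 5, 3, 2, 4, 6, 10, 1, 5, 1] sum 61, len 11
Shortest qualifying length: 9.

9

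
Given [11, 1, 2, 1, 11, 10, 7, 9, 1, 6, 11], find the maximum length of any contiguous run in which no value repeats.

6

[11] len 1
[11, 1] len 2
[11, 1, 2] len 3
[2, 1] len 2
[2, 1, 11] len 3
[2, 1, 11, 10] len 4
[2, 1, 11, 10, 7] len 5
[2, 1, 11, 10, 7, 9] len 6
[11, 10, 7, 9, 1] len 5
[11, 10, 7, 9, 1, 6] len 6
[10, 7, 9, 1, 6, 11] len 6
Longest all-distinct length: 6.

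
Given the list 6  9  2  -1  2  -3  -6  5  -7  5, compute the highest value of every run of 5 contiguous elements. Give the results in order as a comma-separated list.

Sliding a size-5 window across the 10 values:
6 9 2 -1 2 → max 9
9 2 -1 2 -3 → max 9
2 -1 2 -3 -6 → max 2
-1 2 -3 -6 5 → max 5
2 -3 -6 5 -7 → max 5
-3 -6 5 -7 5 → max 5

9, 9, 2, 5, 5, 5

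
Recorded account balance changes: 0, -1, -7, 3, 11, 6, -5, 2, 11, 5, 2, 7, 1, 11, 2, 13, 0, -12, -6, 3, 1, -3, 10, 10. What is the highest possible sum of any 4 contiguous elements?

27

Each size-4 window and its sum:
(0, -1, -7, 3) → sum -5
(-1, -7, 3, 11) → sum 6
(-7, 3, 11, 6) → sum 13
(3, 11, 6, -5) → sum 15
(11, 6, -5, 2) → sum 14
(6, -5, 2, 11) → sum 14
(-5, 2, 11, 5) → sum 13
(2, 11, 5, 2) → sum 20
(11, 5, 2, 7) → sum 25
(5, 2, 7, 1) → sum 15
(2, 7, 1, 11) → sum 21
(7, 1, 11, 2) → sum 21
(1, 11, 2, 13) → sum 27
(11, 2, 13, 0) → sum 26
(2, 13, 0, -12) → sum 3
(13, 0, -12, -6) → sum -5
(0, -12, -6, 3) → sum -15
(-12, -6, 3, 1) → sum -14
(-6, 3, 1, -3) → sum -5
(3, 1, -3, 10) → sum 11
(1, -3, 10, 10) → sum 18
Highest of these is 27.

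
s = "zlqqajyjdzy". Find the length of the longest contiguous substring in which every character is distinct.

4

add z: [z] len 1
add l: [z, l] len 2
add q: [z, l, q] len 3
add q (repeat q, move left end past it): [q] len 1
add a: [q, a] len 2
add j: [q, a, j] len 3
add y: [q, a, j, y] len 4
add j (repeat j, move left end past it): [y, j] len 2
add d: [y, j, d] len 3
add z: [y, j, d, z] len 4
add y (repeat y, move left end past it): [j, d, z, y] len 4
Longest all-distinct length: 4.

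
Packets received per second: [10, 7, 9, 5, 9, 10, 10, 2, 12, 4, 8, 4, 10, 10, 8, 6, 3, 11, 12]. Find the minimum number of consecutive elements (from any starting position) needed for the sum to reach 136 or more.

Extend right; whenever the sum reaches 136, record the length and shrink from the left:
add 10: running sum 10 < 136
add 7: running sum 17 < 136
add 9: running sum 26 < 136
add 5: running sum 31 < 136
add 9: running sum 40 < 136
add 10: running sum 50 < 136
add 10: running sum 60 < 136
add 2: running sum 62 < 136
add 12: running sum 74 < 136
add 4: running sum 78 < 136
add 8: running sum 86 < 136
add 4: running sum 90 < 136
add 10: running sum 100 < 136
add 10: running sum 110 < 136
add 8: running sum 118 < 136
add 6: running sum 124 < 136
add 3: running sum 127 < 136
end 17: [10, 7, 9, 5, 9, 10, 10, 2, 12, 4, 8, 4, 10, 10, 8, 6, 3, 11] sum 138, len 18
end 18: [7, 9, 5, 9, 10, 10, 2, 12, 4, 8, 4, 10, 10, 8, 6, 3, 11, 12] sum 140, len 18
Shortest qualifying length: 18.

18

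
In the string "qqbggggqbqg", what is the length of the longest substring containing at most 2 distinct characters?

add q: window [q] (1 distinct), len 1
add q: window [q, q] (1 distinct), len 2
add b: window [q, q, b] (2 distinct), len 3
add g: window [b, g] (2 distinct), len 2
add g: window [b, g, g] (2 distinct), len 3
add g: window [b, g, g, g] (2 distinct), len 4
add g: window [b, g, g, g, g] (2 distinct), len 5
add q: window [g, g, g, g, q] (2 distinct), len 5
add b: window [q, b] (2 distinct), len 2
add q: window [q, b, q] (2 distinct), len 3
add g: window [q, g] (2 distinct), len 2
Longest length with ≤2 distinct: 5.

5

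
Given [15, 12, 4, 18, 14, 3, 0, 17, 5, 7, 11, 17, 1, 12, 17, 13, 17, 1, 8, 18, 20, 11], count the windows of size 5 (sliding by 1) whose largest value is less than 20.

(15, 12, 4, 18, 14) → max 18  < 20 ✓
(12, 4, 18, 14, 3) → max 18  < 20 ✓
(4, 18, 14, 3, 0) → max 18  < 20 ✓
(18, 14, 3, 0, 17) → max 18  < 20 ✓
(14, 3, 0, 17, 5) → max 17  < 20 ✓
(3, 0, 17, 5, 7) → max 17  < 20 ✓
(0, 17, 5, 7, 11) → max 17  < 20 ✓
(17, 5, 7, 11, 17) → max 17  < 20 ✓
(5, 7, 11, 17, 1) → max 17  < 20 ✓
(7, 11, 17, 1, 12) → max 17  < 20 ✓
(11, 17, 1, 12, 17) → max 17  < 20 ✓
(17, 1, 12, 17, 13) → max 17  < 20 ✓
(1, 12, 17, 13, 17) → max 17  < 20 ✓
(12, 17, 13, 17, 1) → max 17  < 20 ✓
(17, 13, 17, 1, 8) → max 17  < 20 ✓
(13, 17, 1, 8, 18) → max 18  < 20 ✓
(17, 1, 8, 18, 20) → max 20
(1, 8, 18, 20, 11) → max 20
16 windows satisfy the condition.

16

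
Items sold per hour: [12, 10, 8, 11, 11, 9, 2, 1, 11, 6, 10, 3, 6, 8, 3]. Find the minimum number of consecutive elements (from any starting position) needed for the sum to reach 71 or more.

9

Extend right; whenever the sum reaches 71, record the length and shrink from the left:
add 12: running sum 12 < 71
add 10: running sum 22 < 71
add 8: running sum 30 < 71
add 11: running sum 41 < 71
add 11: running sum 52 < 71
add 9: running sum 61 < 71
add 2: running sum 63 < 71
add 1: running sum 64 < 71
add 11: shortest ending here [12, 10, 8, 11, 11, 9, 2, 1, 11] sum 75, len 9
add 6: shortest ending here [12, 10, 8, 11, 11, 9, 2, 1, 11, 6] sum 81, len 10
add 10: shortest ending here [10, 8, 11, 11, 9, 2, 1, 11, 6, 10] sum 79, len 10
add 3: shortest ending here [8, 11, 11, 9, 2, 1, 11, 6, 10, 3] sum 72, len 10
add 6: shortest ending here [8, 11, 11, 9, 2, 1, 11, 6, 10, 3, 6] sum 78, len 11
add 8: shortest ending here [11, 11, 9, 2, 1, 11, 6, 10, 3, 6, 8] sum 78, len 11
add 3: shortest ending here [11, 11, 9, 2, 1, 11, 6, 10, 3, 6, 8, 3] sum 81, len 12
Shortest qualifying length: 9.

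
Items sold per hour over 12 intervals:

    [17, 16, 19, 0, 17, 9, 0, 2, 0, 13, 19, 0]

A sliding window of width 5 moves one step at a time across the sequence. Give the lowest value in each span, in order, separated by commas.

Sliding a size-5 window across the 12 values:
[17, 16, 19, 0, 17] → min 0
[16, 19, 0, 17, 9] → min 0
[19, 0, 17, 9, 0] → min 0
[0, 17, 9, 0, 2] → min 0
[17, 9, 0, 2, 0] → min 0
[9, 0, 2, 0, 13] → min 0
[0, 2, 0, 13, 19] → min 0
[2, 0, 13, 19, 0] → min 0

0, 0, 0, 0, 0, 0, 0, 0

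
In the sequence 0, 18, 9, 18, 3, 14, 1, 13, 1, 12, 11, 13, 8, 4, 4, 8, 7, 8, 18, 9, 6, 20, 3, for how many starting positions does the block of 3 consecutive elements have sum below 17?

3

0 18 9 → sum 27
18 9 18 → sum 45
9 18 3 → sum 30
18 3 14 → sum 35
3 14 1 → sum 18
14 1 13 → sum 28
1 13 1 → sum 15  < 17 ✓
13 1 12 → sum 26
1 12 11 → sum 24
12 11 13 → sum 36
11 13 8 → sum 32
13 8 4 → sum 25
8 4 4 → sum 16  < 17 ✓
4 4 8 → sum 16  < 17 ✓
4 8 7 → sum 19
8 7 8 → sum 23
7 8 18 → sum 33
8 18 9 → sum 35
18 9 6 → sum 33
9 6 20 → sum 35
6 20 3 → sum 29
3 windows satisfy the condition.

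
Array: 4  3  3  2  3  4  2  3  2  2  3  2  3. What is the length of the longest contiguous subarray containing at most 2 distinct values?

7

Extend right; when distinct count exceeds 2, shrink from the left:
add 4: window [4] (1 distinct), len 1
add 3: window [4, 3] (2 distinct), len 2
add 3: window [4, 3, 3] (2 distinct), len 3
add 2: window [3, 3, 2] (2 distinct), len 3
add 3: window [3, 3, 2, 3] (2 distinct), len 4
add 4: window [3, 4] (2 distinct), len 2
add 2: window [4, 2] (2 distinct), len 2
add 3: window [2, 3] (2 distinct), len 2
add 2: window [2, 3, 2] (2 distinct), len 3
add 2: window [2, 3, 2, 2] (2 distinct), len 4
add 3: window [2, 3, 2, 2, 3] (2 distinct), len 5
add 2: window [2, 3, 2, 2, 3, 2] (2 distinct), len 6
add 3: window [2, 3, 2, 2, 3, 2, 3] (2 distinct), len 7
Longest length with ≤2 distinct: 7.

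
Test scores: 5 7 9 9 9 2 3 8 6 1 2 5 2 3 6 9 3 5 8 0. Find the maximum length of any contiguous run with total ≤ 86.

Extend to the right; shrink from the left whenever the sum exceeds 86:
→ 5: sum 5, len 1
→ 7: sum 12, len 2
→ 9: sum 21, len 3
→ 9: sum 30, len 4
→ 9: sum 39, len 5
→ 2: sum 41, len 6
→ 3: sum 44, len 7
→ 8: sum 52, len 8
→ 6: sum 58, len 9
→ 1: sum 59, len 10
→ 2: sum 61, len 11
→ 5: sum 66, len 12
→ 2: sum 68, len 13
→ 3: sum 71, len 14
→ 6: sum 77, len 15
→ 9: sum 86, len 16
→ 3 (dropped 5): sum 84, len 16
→ 5 (dropped 7): sum 82, len 16
→ 8 (dropped 9): sum 81, len 16
→ 0: sum 81, len 17
Longest length seen: 17.

17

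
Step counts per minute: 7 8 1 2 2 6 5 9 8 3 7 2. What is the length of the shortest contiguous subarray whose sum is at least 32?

Extend right; whenever the sum reaches 32, record the length and shrink from the left:
add 7: running sum 7 < 32
add 8: running sum 15 < 32
add 1: running sum 16 < 32
add 2: running sum 18 < 32
add 2: running sum 20 < 32
add 6: running sum 26 < 32
add 5: running sum 31 < 32
end 7: [8, 1, 2, 2, 6, 5, 9] sum 33, len 7
end 8: [2, 2, 6, 5, 9, 8] sum 32, len 6
end 9: [2, 6, 5, 9, 8, 3] sum 33, len 6
end 10: [5, 9, 8, 3, 7] sum 32, len 5
end 11: [5, 9, 8, 3, 7, 2] sum 34, len 6
Shortest qualifying length: 5.

5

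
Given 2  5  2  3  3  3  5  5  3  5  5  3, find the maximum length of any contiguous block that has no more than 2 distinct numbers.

add 2: window [2] (1 distinct), len 1
add 5: window [2, 5] (2 distinct), len 2
add 2: window [2, 5, 2] (2 distinct), len 3
add 3: window [2, 3] (2 distinct), len 2
add 3: window [2, 3, 3] (2 distinct), len 3
add 3: window [2, 3, 3, 3] (2 distinct), len 4
add 5: window [3, 3, 3, 5] (2 distinct), len 4
add 5: window [3, 3, 3, 5, 5] (2 distinct), len 5
add 3: window [3, 3, 3, 5, 5, 3] (2 distinct), len 6
add 5: window [3, 3, 3, 5, 5, 3, 5] (2 distinct), len 7
add 5: window [3, 3, 3, 5, 5, 3, 5, 5] (2 distinct), len 8
add 3: window [3, 3, 3, 5, 5, 3, 5, 5, 3] (2 distinct), len 9
Longest length with ≤2 distinct: 9.

9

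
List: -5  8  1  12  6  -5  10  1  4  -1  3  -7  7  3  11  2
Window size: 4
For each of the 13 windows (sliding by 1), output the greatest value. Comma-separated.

(-5, 8, 1, 12) → max 12
(8, 1, 12, 6) → max 12
(1, 12, 6, -5) → max 12
(12, 6, -5, 10) → max 12
(6, -5, 10, 1) → max 10
(-5, 10, 1, 4) → max 10
(10, 1, 4, -1) → max 10
(1, 4, -1, 3) → max 4
(4, -1, 3, -7) → max 4
(-1, 3, -7, 7) → max 7
(3, -7, 7, 3) → max 7
(-7, 7, 3, 11) → max 11
(7, 3, 11, 2) → max 11

12, 12, 12, 12, 10, 10, 10, 4, 4, 7, 7, 11, 11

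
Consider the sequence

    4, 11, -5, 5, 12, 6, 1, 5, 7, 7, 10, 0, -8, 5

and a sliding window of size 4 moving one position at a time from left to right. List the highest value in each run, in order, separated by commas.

11, 12, 12, 12, 12, 7, 7, 10, 10, 10, 10

Sliding a size-4 window across the 14 values:
[4, 11, -5, 5] → max 11
[11, -5, 5, 12] → max 12
[-5, 5, 12, 6] → max 12
[5, 12, 6, 1] → max 12
[12, 6, 1, 5] → max 12
[6, 1, 5, 7] → max 7
[1, 5, 7, 7] → max 7
[5, 7, 7, 10] → max 10
[7, 7, 10, 0] → max 10
[7, 10, 0, -8] → max 10
[10, 0, -8, 5] → max 10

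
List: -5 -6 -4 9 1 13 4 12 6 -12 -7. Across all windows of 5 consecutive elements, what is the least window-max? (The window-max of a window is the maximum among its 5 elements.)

9

Each size-5 window and its max:
-5 -6 -4 9 1 → max 9
-6 -4 9 1 13 → max 13
-4 9 1 13 4 → max 13
9 1 13 4 12 → max 13
1 13 4 12 6 → max 13
13 4 12 6 -12 → max 13
4 12 6 -12 -7 → max 12
Least of these is 9.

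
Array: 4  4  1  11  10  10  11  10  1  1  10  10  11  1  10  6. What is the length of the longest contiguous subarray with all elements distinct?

add 4: [4] len 1
add 4 (repeat 4, move left end past it): [4] len 1
add 1: [4, 1] len 2
add 11: [4, 1, 11] len 3
add 10: [4, 1, 11, 10] len 4
add 10 (repeat 10, move left end past it): [10] len 1
add 11: [10, 11] len 2
add 10 (repeat 10, move left end past it): [11, 10] len 2
add 1: [11, 10, 1] len 3
add 1 (repeat 1, move left end past it): [1] len 1
add 10: [1, 10] len 2
add 10 (repeat 10, move left end past it): [10] len 1
add 11: [10, 11] len 2
add 1: [10, 11, 1] len 3
add 10 (repeat 10, move left end past it): [11, 1, 10] len 3
add 6: [11, 1, 10, 6] len 4
Longest all-distinct length: 4.

4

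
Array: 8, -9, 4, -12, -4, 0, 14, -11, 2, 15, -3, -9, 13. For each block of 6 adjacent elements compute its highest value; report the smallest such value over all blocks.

8

Window maxs for each of the 8 positions:
8 -9 4 -12 -4 0 → max 8
-9 4 -12 -4 0 14 → max 14
4 -12 -4 0 14 -11 → max 14
-12 -4 0 14 -11 2 → max 14
-4 0 14 -11 2 15 → max 15
0 14 -11 2 15 -3 → max 15
14 -11 2 15 -3 -9 → max 15
-11 2 15 -3 -9 13 → max 15
Smallest of these is 8.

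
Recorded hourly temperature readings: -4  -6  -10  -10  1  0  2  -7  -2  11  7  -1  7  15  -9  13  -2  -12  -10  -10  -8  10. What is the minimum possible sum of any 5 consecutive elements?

-42

-4 -6 -10 -10 1 → sum -29
-6 -10 -10 1 0 → sum -25
-10 -10 1 0 2 → sum -17
-10 1 0 2 -7 → sum -14
1 0 2 -7 -2 → sum -6
0 2 -7 -2 11 → sum 4
2 -7 -2 11 7 → sum 11
-7 -2 11 7 -1 → sum 8
-2 11 7 -1 7 → sum 22
11 7 -1 7 15 → sum 39
7 -1 7 15 -9 → sum 19
-1 7 15 -9 13 → sum 25
7 15 -9 13 -2 → sum 24
15 -9 13 -2 -12 → sum 5
-9 13 -2 -12 -10 → sum -20
13 -2 -12 -10 -10 → sum -21
-2 -12 -10 -10 -8 → sum -42
-12 -10 -10 -8 10 → sum -30
Minimum of these is -42.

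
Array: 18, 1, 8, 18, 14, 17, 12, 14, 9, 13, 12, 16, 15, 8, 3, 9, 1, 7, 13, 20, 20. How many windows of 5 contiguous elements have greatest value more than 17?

6

(18, 1, 8, 18, 14) → max 18  > 17 ✓
(1, 8, 18, 14, 17) → max 18  > 17 ✓
(8, 18, 14, 17, 12) → max 18  > 17 ✓
(18, 14, 17, 12, 14) → max 18  > 17 ✓
(14, 17, 12, 14, 9) → max 17
(17, 12, 14, 9, 13) → max 17
(12, 14, 9, 13, 12) → max 14
(14, 9, 13, 12, 16) → max 16
(9, 13, 12, 16, 15) → max 16
(13, 12, 16, 15, 8) → max 16
(12, 16, 15, 8, 3) → max 16
(16, 15, 8, 3, 9) → max 16
(15, 8, 3, 9, 1) → max 15
(8, 3, 9, 1, 7) → max 9
(3, 9, 1, 7, 13) → max 13
(9, 1, 7, 13, 20) → max 20  > 17 ✓
(1, 7, 13, 20, 20) → max 20  > 17 ✓
6 windows satisfy the condition.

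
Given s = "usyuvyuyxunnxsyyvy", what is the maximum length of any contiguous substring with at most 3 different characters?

6

Extend right; when distinct count exceeds 3, shrink from the left:
[u] 1 distinct, len 1
[u, s] 2 distinct, len 2
[u, s, y] 3 distinct, len 3
[u, s, y, u] 3 distinct, len 4
[y, u, v] 3 distinct, len 3
[y, u, v, y] 3 distinct, len 4
[y, u, v, y, u] 3 distinct, len 5
[y, u, v, y, u, y] 3 distinct, len 6
[y, u, y, x] 3 distinct, len 4
[y, u, y, x, u] 3 distinct, len 5
[x, u, n] 3 distinct, len 3
[x, u, n, n] 3 distinct, len 4
[x, u, n, n, x] 3 distinct, len 5
[n, n, x, s] 3 distinct, len 4
[x, s, y] 3 distinct, len 3
[x, s, y, y] 3 distinct, len 4
[s, y, y, v] 3 distinct, len 4
[s, y, y, v, y] 3 distinct, len 5
Longest length with ≤3 distinct: 6.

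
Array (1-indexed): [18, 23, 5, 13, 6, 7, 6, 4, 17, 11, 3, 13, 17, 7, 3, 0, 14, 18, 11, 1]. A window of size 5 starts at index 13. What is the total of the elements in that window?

Elements at indices 13..17: 17, 7, 3, 0, 14
sum(17, 7, 3, 0, 14) = 41

41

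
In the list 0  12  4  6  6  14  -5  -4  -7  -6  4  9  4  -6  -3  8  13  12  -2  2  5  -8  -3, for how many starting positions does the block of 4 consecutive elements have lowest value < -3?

[0, 12, 4, 6] → min 0
[12, 4, 6, 6] → min 4
[4, 6, 6, 14] → min 4
[6, 6, 14, -5] → min -5  < -3 ✓
[6, 14, -5, -4] → min -5  < -3 ✓
[14, -5, -4, -7] → min -7  < -3 ✓
[-5, -4, -7, -6] → min -7  < -3 ✓
[-4, -7, -6, 4] → min -7  < -3 ✓
[-7, -6, 4, 9] → min -7  < -3 ✓
[-6, 4, 9, 4] → min -6  < -3 ✓
[4, 9, 4, -6] → min -6  < -3 ✓
[9, 4, -6, -3] → min -6  < -3 ✓
[4, -6, -3, 8] → min -6  < -3 ✓
[-6, -3, 8, 13] → min -6  < -3 ✓
[-3, 8, 13, 12] → min -3
[8, 13, 12, -2] → min -2
[13, 12, -2, 2] → min -2
[12, -2, 2, 5] → min -2
[-2, 2, 5, -8] → min -8  < -3 ✓
[2, 5, -8, -3] → min -8  < -3 ✓
13 windows satisfy the condition.

13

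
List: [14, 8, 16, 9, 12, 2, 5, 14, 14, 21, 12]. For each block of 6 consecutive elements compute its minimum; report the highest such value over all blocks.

2

(14, 8, 16, 9, 12, 2) → min 2
(8, 16, 9, 12, 2, 5) → min 2
(16, 9, 12, 2, 5, 14) → min 2
(9, 12, 2, 5, 14, 14) → min 2
(12, 2, 5, 14, 14, 21) → min 2
(2, 5, 14, 14, 21, 12) → min 2
Highest of these is 2.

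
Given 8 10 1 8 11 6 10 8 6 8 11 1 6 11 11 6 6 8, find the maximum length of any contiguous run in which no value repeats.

add 8: [8] len 1
add 10: [8, 10] len 2
add 1: [8, 10, 1] len 3
add 8 (repeat 8, move left end past it): [10, 1, 8] len 3
add 11: [10, 1, 8, 11] len 4
add 6: [10, 1, 8, 11, 6] len 5
add 10 (repeat 10, move left end past it): [1, 8, 11, 6, 10] len 5
add 8 (repeat 8, move left end past it): [11, 6, 10, 8] len 4
add 6 (repeat 6, move left end past it): [10, 8, 6] len 3
add 8 (repeat 8, move left end past it): [6, 8] len 2
add 11: [6, 8, 11] len 3
add 1: [6, 8, 11, 1] len 4
add 6 (repeat 6, move left end past it): [8, 11, 1, 6] len 4
add 11 (repeat 11, move left end past it): [1, 6, 11] len 3
add 11 (repeat 11, move left end past it): [11] len 1
add 6: [11, 6] len 2
add 6 (repeat 6, move left end past it): [6] len 1
add 8: [6, 8] len 2
Longest all-distinct length: 5.

5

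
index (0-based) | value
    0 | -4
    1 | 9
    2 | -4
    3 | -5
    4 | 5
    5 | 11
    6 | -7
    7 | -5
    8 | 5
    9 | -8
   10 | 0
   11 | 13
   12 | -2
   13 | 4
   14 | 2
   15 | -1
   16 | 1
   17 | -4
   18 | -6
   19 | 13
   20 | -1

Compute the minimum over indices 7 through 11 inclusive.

Elements at indices 7..11: -5, 5, -8, 0, 13
min(-5, 5, -8, 0, 13) = -8

-8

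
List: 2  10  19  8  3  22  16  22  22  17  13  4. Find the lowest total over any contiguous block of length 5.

2 10 19 8 3 → sum 42
10 19 8 3 22 → sum 62
19 8 3 22 16 → sum 68
8 3 22 16 22 → sum 71
3 22 16 22 22 → sum 85
22 16 22 22 17 → sum 99
16 22 22 17 13 → sum 90
22 22 17 13 4 → sum 78
Lowest of these is 42.

42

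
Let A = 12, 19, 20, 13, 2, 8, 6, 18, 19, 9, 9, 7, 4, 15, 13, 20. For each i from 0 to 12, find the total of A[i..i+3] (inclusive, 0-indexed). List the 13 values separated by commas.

12 19 20 13 → sum 64
19 20 13 2 → sum 54
20 13 2 8 → sum 43
13 2 8 6 → sum 29
2 8 6 18 → sum 34
8 6 18 19 → sum 51
6 18 19 9 → sum 52
18 19 9 9 → sum 55
19 9 9 7 → sum 44
9 9 7 4 → sum 29
9 7 4 15 → sum 35
7 4 15 13 → sum 39
4 15 13 20 → sum 52

64, 54, 43, 29, 34, 51, 52, 55, 44, 29, 35, 39, 52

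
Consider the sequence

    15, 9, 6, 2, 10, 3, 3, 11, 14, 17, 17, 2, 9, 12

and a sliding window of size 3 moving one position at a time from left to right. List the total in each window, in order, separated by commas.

(15, 9, 6) → sum 30
(9, 6, 2) → sum 17
(6, 2, 10) → sum 18
(2, 10, 3) → sum 15
(10, 3, 3) → sum 16
(3, 3, 11) → sum 17
(3, 11, 14) → sum 28
(11, 14, 17) → sum 42
(14, 17, 17) → sum 48
(17, 17, 2) → sum 36
(17, 2, 9) → sum 28
(2, 9, 12) → sum 23

30, 17, 18, 15, 16, 17, 28, 42, 48, 36, 28, 23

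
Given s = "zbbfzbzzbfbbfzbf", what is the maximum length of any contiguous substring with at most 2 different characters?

5

[z] 1 distinct, len 1
[z, b] 2 distinct, len 2
[z, b, b] 2 distinct, len 3
[b, b, f] 2 distinct, len 3
[f, z] 2 distinct, len 2
[z, b] 2 distinct, len 2
[z, b, z] 2 distinct, len 3
[z, b, z, z] 2 distinct, len 4
[z, b, z, z, b] 2 distinct, len 5
[b, f] 2 distinct, len 2
[b, f, b] 2 distinct, len 3
[b, f, b, b] 2 distinct, len 4
[b, f, b, b, f] 2 distinct, len 5
[f, z] 2 distinct, len 2
[z, b] 2 distinct, len 2
[b, f] 2 distinct, len 2
Longest length with ≤2 distinct: 5.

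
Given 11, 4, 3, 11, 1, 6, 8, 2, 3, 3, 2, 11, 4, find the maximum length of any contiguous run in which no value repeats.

7

add 11: [11] len 1
add 4: [11, 4] len 2
add 3: [11, 4, 3] len 3
add 11 (repeat 11, move left end past it): [4, 3, 11] len 3
add 1: [4, 3, 11, 1] len 4
add 6: [4, 3, 11, 1, 6] len 5
add 8: [4, 3, 11, 1, 6, 8] len 6
add 2: [4, 3, 11, 1, 6, 8, 2] len 7
add 3 (repeat 3, move left end past it): [11, 1, 6, 8, 2, 3] len 6
add 3 (repeat 3, move left end past it): [3] len 1
add 2: [3, 2] len 2
add 11: [3, 2, 11] len 3
add 4: [3, 2, 11, 4] len 4
Longest all-distinct length: 7.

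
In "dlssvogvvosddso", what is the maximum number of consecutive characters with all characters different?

add d: [d] len 1
add l: [d, l] len 2
add s: [d, l, s] len 3
add s (repeat s, move left end past it): [s] len 1
add v: [s, v] len 2
add o: [s, v, o] len 3
add g: [s, v, o, g] len 4
add v (repeat v, move left end past it): [o, g, v] len 3
add v (repeat v, move left end past it): [v] len 1
add o: [v, o] len 2
add s: [v, o, s] len 3
add d: [v, o, s, d] len 4
add d (repeat d, move left end past it): [d] len 1
add s: [d, s] len 2
add o: [d, s, o] len 3
Longest all-distinct length: 4.

4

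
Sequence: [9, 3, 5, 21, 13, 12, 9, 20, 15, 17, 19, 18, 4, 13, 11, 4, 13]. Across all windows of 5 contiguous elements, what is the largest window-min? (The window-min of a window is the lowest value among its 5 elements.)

[9, 3, 5, 21, 13] → min 3
[3, 5, 21, 13, 12] → min 3
[5, 21, 13, 12, 9] → min 5
[21, 13, 12, 9, 20] → min 9
[13, 12, 9, 20, 15] → min 9
[12, 9, 20, 15, 17] → min 9
[9, 20, 15, 17, 19] → min 9
[20, 15, 17, 19, 18] → min 15
[15, 17, 19, 18, 4] → min 4
[17, 19, 18, 4, 13] → min 4
[19, 18, 4, 13, 11] → min 4
[18, 4, 13, 11, 4] → min 4
[4, 13, 11, 4, 13] → min 4
Largest of these is 15.

15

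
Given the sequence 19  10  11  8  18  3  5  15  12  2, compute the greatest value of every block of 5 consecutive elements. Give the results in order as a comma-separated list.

[19, 10, 11, 8, 18] → max 19
[10, 11, 8, 18, 3] → max 18
[11, 8, 18, 3, 5] → max 18
[8, 18, 3, 5, 15] → max 18
[18, 3, 5, 15, 12] → max 18
[3, 5, 15, 12, 2] → max 15

19, 18, 18, 18, 18, 15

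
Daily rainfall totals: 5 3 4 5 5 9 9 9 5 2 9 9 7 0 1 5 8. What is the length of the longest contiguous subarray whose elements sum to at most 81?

14

→ 5: sum 5, len 1
→ 3: sum 8, len 2
→ 4: sum 12, len 3
→ 5: sum 17, len 4
→ 5: sum 22, len 5
→ 9: sum 31, len 6
→ 9: sum 40, len 7
→ 9: sum 49, len 8
→ 5: sum 54, len 9
→ 2: sum 56, len 10
→ 9: sum 65, len 11
→ 9: sum 74, len 12
→ 7: sum 81, len 13
→ 0: sum 81, len 14
→ 1 (dropped 5): sum 77, len 14
→ 5 (dropped 3): sum 79, len 14
→ 8 (dropped 4, 5): sum 78, len 13
Longest length seen: 14.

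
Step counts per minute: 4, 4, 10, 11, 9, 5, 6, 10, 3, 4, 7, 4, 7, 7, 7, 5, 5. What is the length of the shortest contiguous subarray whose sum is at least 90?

13

add 4: running sum 4 < 90
add 4: running sum 8 < 90
add 10: running sum 18 < 90
add 11: running sum 29 < 90
add 9: running sum 38 < 90
add 5: running sum 43 < 90
add 6: running sum 49 < 90
add 10: running sum 59 < 90
add 3: running sum 62 < 90
add 4: running sum 66 < 90
add 7: running sum 73 < 90
add 4: running sum 77 < 90
add 7: running sum 84 < 90
add 7: shortest ending here [4, 4, 10, 11, 9, 5, 6, 10, 3, 4, 7, 4, 7, 7] sum 91, len 14
add 7: shortest ending here [10, 11, 9, 5, 6, 10, 3, 4, 7, 4, 7, 7, 7] sum 90, len 13
add 5: shortest ending here [10, 11, 9, 5, 6, 10, 3, 4, 7, 4, 7, 7, 7, 5] sum 95, len 14
add 5: shortest ending here [11, 9, 5, 6, 10, 3, 4, 7, 4, 7, 7, 7, 5, 5] sum 90, len 14
Shortest qualifying length: 13.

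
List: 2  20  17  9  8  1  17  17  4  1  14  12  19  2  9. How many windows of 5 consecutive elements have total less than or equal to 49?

(2, 20, 17, 9, 8) → sum 56
(20, 17, 9, 8, 1) → sum 55
(17, 9, 8, 1, 17) → sum 52
(9, 8, 1, 17, 17) → sum 52
(8, 1, 17, 17, 4) → sum 47  ≤ 49 ✓
(1, 17, 17, 4, 1) → sum 40  ≤ 49 ✓
(17, 17, 4, 1, 14) → sum 53
(17, 4, 1, 14, 12) → sum 48  ≤ 49 ✓
(4, 1, 14, 12, 19) → sum 50
(1, 14, 12, 19, 2) → sum 48  ≤ 49 ✓
(14, 12, 19, 2, 9) → sum 56
4 windows satisfy the condition.

4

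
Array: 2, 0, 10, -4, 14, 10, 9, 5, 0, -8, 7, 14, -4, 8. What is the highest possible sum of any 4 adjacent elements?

Each size-4 window and its sum:
[2, 0, 10, -4] → sum 8
[0, 10, -4, 14] → sum 20
[10, -4, 14, 10] → sum 30
[-4, 14, 10, 9] → sum 29
[14, 10, 9, 5] → sum 38
[10, 9, 5, 0] → sum 24
[9, 5, 0, -8] → sum 6
[5, 0, -8, 7] → sum 4
[0, -8, 7, 14] → sum 13
[-8, 7, 14, -4] → sum 9
[7, 14, -4, 8] → sum 25
Highest of these is 38.

38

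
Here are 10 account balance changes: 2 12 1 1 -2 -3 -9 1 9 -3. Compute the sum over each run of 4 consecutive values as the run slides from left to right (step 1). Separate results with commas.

16, 12, -3, -13, -13, -2, -2

[2, 12, 1, 1] → sum 16
[12, 1, 1, -2] → sum 12
[1, 1, -2, -3] → sum -3
[1, -2, -3, -9] → sum -13
[-2, -3, -9, 1] → sum -13
[-3, -9, 1, 9] → sum -2
[-9, 1, 9, -3] → sum -2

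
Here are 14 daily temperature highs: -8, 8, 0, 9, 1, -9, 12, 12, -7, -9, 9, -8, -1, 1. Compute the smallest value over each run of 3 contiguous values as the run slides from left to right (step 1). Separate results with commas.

-8, 0, 0, -9, -9, -9, -7, -9, -9, -9, -8, -8

(-8, 8, 0) → min -8
(8, 0, 9) → min 0
(0, 9, 1) → min 0
(9, 1, -9) → min -9
(1, -9, 12) → min -9
(-9, 12, 12) → min -9
(12, 12, -7) → min -7
(12, -7, -9) → min -9
(-7, -9, 9) → min -9
(-9, 9, -8) → min -9
(9, -8, -1) → min -8
(-8, -1, 1) → min -8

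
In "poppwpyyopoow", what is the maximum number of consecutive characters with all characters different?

add p: [p] len 1
add o: [p, o] len 2
add p (repeat p, move left end past it): [o, p] len 2
add p (repeat p, move left end past it): [p] len 1
add w: [p, w] len 2
add p (repeat p, move left end past it): [w, p] len 2
add y: [w, p, y] len 3
add y (repeat y, move left end past it): [y] len 1
add o: [y, o] len 2
add p: [y, o, p] len 3
add o (repeat o, move left end past it): [p, o] len 2
add o (repeat o, move left end past it): [o] len 1
add w: [o, w] len 2
Longest all-distinct length: 3.

3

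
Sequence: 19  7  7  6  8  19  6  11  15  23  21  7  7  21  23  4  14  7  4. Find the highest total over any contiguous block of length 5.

(19, 7, 7, 6, 8) → sum 47
(7, 7, 6, 8, 19) → sum 47
(7, 6, 8, 19, 6) → sum 46
(6, 8, 19, 6, 11) → sum 50
(8, 19, 6, 11, 15) → sum 59
(19, 6, 11, 15, 23) → sum 74
(6, 11, 15, 23, 21) → sum 76
(11, 15, 23, 21, 7) → sum 77
(15, 23, 21, 7, 7) → sum 73
(23, 21, 7, 7, 21) → sum 79
(21, 7, 7, 21, 23) → sum 79
(7, 7, 21, 23, 4) → sum 62
(7, 21, 23, 4, 14) → sum 69
(21, 23, 4, 14, 7) → sum 69
(23, 4, 14, 7, 4) → sum 52
Highest of these is 79.

79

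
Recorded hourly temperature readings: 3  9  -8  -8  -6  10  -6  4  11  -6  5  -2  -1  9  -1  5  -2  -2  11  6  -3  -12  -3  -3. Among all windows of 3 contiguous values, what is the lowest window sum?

-22

Each size-3 window and its sum:
(3, 9, -8) → sum 4
(9, -8, -8) → sum -7
(-8, -8, -6) → sum -22
(-8, -6, 10) → sum -4
(-6, 10, -6) → sum -2
(10, -6, 4) → sum 8
(-6, 4, 11) → sum 9
(4, 11, -6) → sum 9
(11, -6, 5) → sum 10
(-6, 5, -2) → sum -3
(5, -2, -1) → sum 2
(-2, -1, 9) → sum 6
(-1, 9, -1) → sum 7
(9, -1, 5) → sum 13
(-1, 5, -2) → sum 2
(5, -2, -2) → sum 1
(-2, -2, 11) → sum 7
(-2, 11, 6) → sum 15
(11, 6, -3) → sum 14
(6, -3, -12) → sum -9
(-3, -12, -3) → sum -18
(-12, -3, -3) → sum -18
Lowest of these is -22.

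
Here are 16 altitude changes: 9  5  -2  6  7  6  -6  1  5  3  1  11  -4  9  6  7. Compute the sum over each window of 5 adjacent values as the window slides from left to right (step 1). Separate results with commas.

25, 22, 11, 14, 13, 9, 4, 21, 16, 20, 23, 29

9 5 -2 6 7 → sum 25
5 -2 6 7 6 → sum 22
-2 6 7 6 -6 → sum 11
6 7 6 -6 1 → sum 14
7 6 -6 1 5 → sum 13
6 -6 1 5 3 → sum 9
-6 1 5 3 1 → sum 4
1 5 3 1 11 → sum 21
5 3 1 11 -4 → sum 16
3 1 11 -4 9 → sum 20
1 11 -4 9 6 → sum 23
11 -4 9 6 7 → sum 29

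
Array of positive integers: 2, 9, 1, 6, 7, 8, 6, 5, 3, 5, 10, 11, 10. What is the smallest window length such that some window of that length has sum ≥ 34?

add 2: running sum 2 < 34
add 9: running sum 11 < 34
add 1: running sum 12 < 34
add 6: running sum 18 < 34
add 7: running sum 25 < 34
add 8: running sum 33 < 34
add 6: shortest ending here [9, 1, 6, 7, 8, 6] sum 37, len 6
add 5: shortest ending here [9, 1, 6, 7, 8, 6, 5] sum 42, len 7
add 3: shortest ending here [6, 7, 8, 6, 5, 3] sum 35, len 6
add 5: shortest ending here [7, 8, 6, 5, 3, 5] sum 34, len 6
add 10: shortest ending here [8, 6, 5, 3, 5, 10] sum 37, len 6
add 11: shortest ending here [5, 3, 5, 10, 11] sum 34, len 5
add 10: shortest ending here [5, 10, 11, 10] sum 36, len 4
Shortest qualifying length: 4.

4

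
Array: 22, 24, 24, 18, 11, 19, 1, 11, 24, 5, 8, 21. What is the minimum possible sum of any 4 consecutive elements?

Each size-4 window and its sum:
22 24 24 18 → sum 88
24 24 18 11 → sum 77
24 18 11 19 → sum 72
18 11 19 1 → sum 49
11 19 1 11 → sum 42
19 1 11 24 → sum 55
1 11 24 5 → sum 41
11 24 5 8 → sum 48
24 5 8 21 → sum 58
Minimum of these is 41.

41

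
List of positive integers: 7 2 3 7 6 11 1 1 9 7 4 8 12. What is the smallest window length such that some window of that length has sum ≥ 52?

8

Extend right; whenever the sum reaches 52, record the length and shrink from the left:
add 7: running sum 7 < 52
add 2: running sum 9 < 52
add 3: running sum 12 < 52
add 7: running sum 19 < 52
add 6: running sum 25 < 52
add 11: running sum 36 < 52
add 1: running sum 37 < 52
add 1: running sum 38 < 52
add 9: running sum 47 < 52
add 7: shortest ending here [7, 2, 3, 7, 6, 11, 1, 1, 9, 7] sum 54, len 10
add 4: shortest ending here [7, 2, 3, 7, 6, 11, 1, 1, 9, 7, 4] sum 58, len 11
add 8: shortest ending here [7, 6, 11, 1, 1, 9, 7, 4, 8] sum 54, len 9
add 12: shortest ending here [11, 1, 1, 9, 7, 4, 8, 12] sum 53, len 8
Shortest qualifying length: 8.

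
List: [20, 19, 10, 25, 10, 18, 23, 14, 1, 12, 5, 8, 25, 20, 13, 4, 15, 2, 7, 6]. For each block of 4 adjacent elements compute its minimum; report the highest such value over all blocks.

10

Window mins for each of the 17 positions:
(20, 19, 10, 25) → min 10
(19, 10, 25, 10) → min 10
(10, 25, 10, 18) → min 10
(25, 10, 18, 23) → min 10
(10, 18, 23, 14) → min 10
(18, 23, 14, 1) → min 1
(23, 14, 1, 12) → min 1
(14, 1, 12, 5) → min 1
(1, 12, 5, 8) → min 1
(12, 5, 8, 25) → min 5
(5, 8, 25, 20) → min 5
(8, 25, 20, 13) → min 8
(25, 20, 13, 4) → min 4
(20, 13, 4, 15) → min 4
(13, 4, 15, 2) → min 2
(4, 15, 2, 7) → min 2
(15, 2, 7, 6) → min 2
Highest of these is 10.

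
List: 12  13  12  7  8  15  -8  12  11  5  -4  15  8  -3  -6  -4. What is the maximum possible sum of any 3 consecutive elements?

(12, 13, 12) → sum 37
(13, 12, 7) → sum 32
(12, 7, 8) → sum 27
(7, 8, 15) → sum 30
(8, 15, -8) → sum 15
(15, -8, 12) → sum 19
(-8, 12, 11) → sum 15
(12, 11, 5) → sum 28
(11, 5, -4) → sum 12
(5, -4, 15) → sum 16
(-4, 15, 8) → sum 19
(15, 8, -3) → sum 20
(8, -3, -6) → sum -1
(-3, -6, -4) → sum -13
Maximum of these is 37.

37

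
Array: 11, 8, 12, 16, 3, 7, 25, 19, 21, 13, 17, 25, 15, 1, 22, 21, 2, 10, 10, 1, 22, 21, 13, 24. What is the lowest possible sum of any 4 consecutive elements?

(11, 8, 12, 16) → sum 47
(8, 12, 16, 3) → sum 39
(12, 16, 3, 7) → sum 38
(16, 3, 7, 25) → sum 51
(3, 7, 25, 19) → sum 54
(7, 25, 19, 21) → sum 72
(25, 19, 21, 13) → sum 78
(19, 21, 13, 17) → sum 70
(21, 13, 17, 25) → sum 76
(13, 17, 25, 15) → sum 70
(17, 25, 15, 1) → sum 58
(25, 15, 1, 22) → sum 63
(15, 1, 22, 21) → sum 59
(1, 22, 21, 2) → sum 46
(22, 21, 2, 10) → sum 55
(21, 2, 10, 10) → sum 43
(2, 10, 10, 1) → sum 23
(10, 10, 1, 22) → sum 43
(10, 1, 22, 21) → sum 54
(1, 22, 21, 13) → sum 57
(22, 21, 13, 24) → sum 80
Lowest of these is 23.

23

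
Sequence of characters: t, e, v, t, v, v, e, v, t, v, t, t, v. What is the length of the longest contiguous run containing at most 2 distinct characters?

6

[t] 1 distinct, len 1
[t, e] 2 distinct, len 2
[e, v] 2 distinct, len 2
[v, t] 2 distinct, len 2
[v, t, v] 2 distinct, len 3
[v, t, v, v] 2 distinct, len 4
[v, v, e] 2 distinct, len 3
[v, v, e, v] 2 distinct, len 4
[v, t] 2 distinct, len 2
[v, t, v] 2 distinct, len 3
[v, t, v, t] 2 distinct, len 4
[v, t, v, t, t] 2 distinct, len 5
[v, t, v, t, t, v] 2 distinct, len 6
Longest length with ≤2 distinct: 6.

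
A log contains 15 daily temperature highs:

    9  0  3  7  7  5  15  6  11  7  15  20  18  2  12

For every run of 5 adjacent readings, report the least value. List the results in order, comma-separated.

Sliding a size-5 window across the 15 values:
[9, 0, 3, 7, 7] → min 0
[0, 3, 7, 7, 5] → min 0
[3, 7, 7, 5, 15] → min 3
[7, 7, 5, 15, 6] → min 5
[7, 5, 15, 6, 11] → min 5
[5, 15, 6, 11, 7] → min 5
[15, 6, 11, 7, 15] → min 6
[6, 11, 7, 15, 20] → min 6
[11, 7, 15, 20, 18] → min 7
[7, 15, 20, 18, 2] → min 2
[15, 20, 18, 2, 12] → min 2

0, 0, 3, 5, 5, 5, 6, 6, 7, 2, 2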